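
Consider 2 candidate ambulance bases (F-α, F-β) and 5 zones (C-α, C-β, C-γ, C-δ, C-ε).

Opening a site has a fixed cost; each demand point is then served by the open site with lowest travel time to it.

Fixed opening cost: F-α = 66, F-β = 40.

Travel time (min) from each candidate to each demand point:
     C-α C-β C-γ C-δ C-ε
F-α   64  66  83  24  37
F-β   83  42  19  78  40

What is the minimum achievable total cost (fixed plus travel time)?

Open {F-α, F-β}: assign each demand point to its cheapest open site.
  C-α→F-α 64, C-β→F-β 42, C-γ→F-β 19, C-δ→F-α 24, C-ε→F-α 37
  travel time 186, fixed 106 → total 292.
Compare {F-β}: travel time 262 + fixed 40 = 302.
Compare {F-α}: travel time 274 + fixed 66 = 340.

292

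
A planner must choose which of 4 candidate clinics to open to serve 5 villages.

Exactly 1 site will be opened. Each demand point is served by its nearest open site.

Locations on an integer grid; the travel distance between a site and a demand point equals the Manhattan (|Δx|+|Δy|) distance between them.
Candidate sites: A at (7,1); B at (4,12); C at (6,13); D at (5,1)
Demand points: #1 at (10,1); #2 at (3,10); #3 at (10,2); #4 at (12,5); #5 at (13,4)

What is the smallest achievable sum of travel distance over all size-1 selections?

38

Open {A}.
  #1→A 3, #2→A 13, #3→A 4, #4→A 9, #5→A 9  ⇒ total 38.
Compare {D}: total 44.
Compare {C}: total 67.
No size-1 selection does better; minimum is 38.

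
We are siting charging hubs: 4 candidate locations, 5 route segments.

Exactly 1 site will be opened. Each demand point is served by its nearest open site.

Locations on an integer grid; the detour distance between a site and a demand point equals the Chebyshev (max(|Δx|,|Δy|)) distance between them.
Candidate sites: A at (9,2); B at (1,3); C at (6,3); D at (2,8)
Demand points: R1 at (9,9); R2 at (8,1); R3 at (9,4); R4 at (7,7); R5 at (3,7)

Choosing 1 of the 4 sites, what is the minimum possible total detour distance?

Open {C}.
  R1→C 6, R2→C 2, R3→C 3, R4→C 4, R5→C 4  ⇒ total 19.
Compare {A}: total 21.
Compare {D}: total 27.
No size-1 selection does better; minimum is 19.

19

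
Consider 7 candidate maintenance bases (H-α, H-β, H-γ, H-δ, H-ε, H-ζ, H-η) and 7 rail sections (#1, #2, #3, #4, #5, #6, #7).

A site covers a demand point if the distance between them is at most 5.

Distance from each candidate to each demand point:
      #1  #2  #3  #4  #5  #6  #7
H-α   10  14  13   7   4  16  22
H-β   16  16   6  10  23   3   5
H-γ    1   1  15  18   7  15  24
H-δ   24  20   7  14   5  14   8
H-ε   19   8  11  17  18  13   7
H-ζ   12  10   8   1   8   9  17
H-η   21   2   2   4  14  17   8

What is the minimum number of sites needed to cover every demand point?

Coverage sets (demand points within 5 of each site):
  H-α: {#5}
  H-β: {#6, #7}
  H-γ: {#1, #2}
  H-δ: {#5}
  H-ε: {}
  H-ζ: {#4}
  H-η: {#2, #3, #4}
No 3 sites suffice: every size-3 union leaves at least one demand point uncovered.
But {H-α, H-β, H-γ, H-η} covers everything, so the minimum is 4.

4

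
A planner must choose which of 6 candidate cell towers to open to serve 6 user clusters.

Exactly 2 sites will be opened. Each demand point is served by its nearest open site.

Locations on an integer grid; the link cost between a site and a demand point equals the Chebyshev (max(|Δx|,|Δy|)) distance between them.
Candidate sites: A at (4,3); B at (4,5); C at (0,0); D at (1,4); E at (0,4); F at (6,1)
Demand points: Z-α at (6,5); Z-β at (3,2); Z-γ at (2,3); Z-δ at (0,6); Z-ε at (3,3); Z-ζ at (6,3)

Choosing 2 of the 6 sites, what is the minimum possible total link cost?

Open {A, D}.
  Z-α→A 2, Z-β→A 1, Z-γ→D 1, Z-δ→D 2, Z-ε→A 1, Z-ζ→A 2  ⇒ total 9.
Compare {A, E}: total 10.
Compare {B, D}: total 11.
No size-2 selection does better; minimum is 9.

9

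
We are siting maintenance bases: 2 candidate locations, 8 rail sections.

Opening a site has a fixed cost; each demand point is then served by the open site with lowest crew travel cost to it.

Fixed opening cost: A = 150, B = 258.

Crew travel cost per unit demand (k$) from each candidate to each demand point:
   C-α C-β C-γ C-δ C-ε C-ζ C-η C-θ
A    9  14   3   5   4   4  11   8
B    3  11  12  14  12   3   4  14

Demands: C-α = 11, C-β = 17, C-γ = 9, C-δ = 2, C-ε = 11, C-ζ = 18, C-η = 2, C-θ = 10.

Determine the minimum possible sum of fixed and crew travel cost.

742

Open {A}: assign each demand point to its cheapest open site.
  C-α→A 11×9=99, C-β→A 17×14=238, C-γ→A 9×3=27, C-δ→A 2×5=10, C-ε→A 11×4=44, C-ζ→A 18×4=72, C-η→A 2×11=22, C-θ→A 10×8=80
  crew travel cost 592, fixed 150 → total 742.
Compare {A, B}: crew travel cost 443 + fixed 408 = 851.
Compare {B}: crew travel cost 690 + fixed 258 = 948.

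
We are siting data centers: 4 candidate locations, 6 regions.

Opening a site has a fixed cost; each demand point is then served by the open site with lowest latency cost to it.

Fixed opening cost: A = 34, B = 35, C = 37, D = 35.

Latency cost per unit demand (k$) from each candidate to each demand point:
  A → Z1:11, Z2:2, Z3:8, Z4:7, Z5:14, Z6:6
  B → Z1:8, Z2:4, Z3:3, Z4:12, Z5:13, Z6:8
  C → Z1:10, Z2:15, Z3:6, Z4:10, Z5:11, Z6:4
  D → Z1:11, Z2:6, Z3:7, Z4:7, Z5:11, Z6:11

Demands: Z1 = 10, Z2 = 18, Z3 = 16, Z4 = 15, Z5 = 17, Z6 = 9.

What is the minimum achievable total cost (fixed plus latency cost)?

598

Open {A, B, C}: assign each demand point to its cheapest open site.
  Z1→B 10×8=80, Z2→A 18×2=36, Z3→B 16×3=48, Z4→A 15×7=105, Z5→C 17×11=187, Z6→C 9×4=36
  latency cost 492, fixed 106 → total 598.
Compare {A, B}: latency cost 544 + fixed 69 = 613.
Compare {A, B, D}: latency cost 510 + fixed 104 = 614.
Compare {A, C}: latency cost 560 + fixed 71 = 631.
All other subsets cost ≥ 613. Minimum total cost: 598.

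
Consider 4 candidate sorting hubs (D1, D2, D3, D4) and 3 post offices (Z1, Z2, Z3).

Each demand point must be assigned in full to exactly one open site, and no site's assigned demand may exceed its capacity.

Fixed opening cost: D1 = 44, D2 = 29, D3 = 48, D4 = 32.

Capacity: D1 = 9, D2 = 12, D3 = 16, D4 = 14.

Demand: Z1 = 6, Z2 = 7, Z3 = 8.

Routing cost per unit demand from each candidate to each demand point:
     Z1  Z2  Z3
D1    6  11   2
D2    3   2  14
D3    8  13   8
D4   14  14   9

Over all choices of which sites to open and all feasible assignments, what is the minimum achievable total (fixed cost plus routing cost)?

Open {D1, D2, D3}; cheapest assignment that respects the capacities:
  D1 (cap 9, load 8): Z3 — cost 8×2 = 16
  D2 (cap 12, load 7): Z2 — cost 7×2 = 14
  D3 (cap 16, load 6): Z1 — cost 6×8 = 48
  Shipping 78, fixed 121 → total 199.
  Any other capacity-feasible assignment to {D1, D2, D3} ships for at least 78.
Compare {D2, D3}: its best feasible assignment gives total 203.
Compare {D1, D2, D4}: its best feasible assignment gives total 219.
Every other set of open sites that can feasibly serve all demand totals ≥ 203 even under its best assignment. Minimum: 199.

199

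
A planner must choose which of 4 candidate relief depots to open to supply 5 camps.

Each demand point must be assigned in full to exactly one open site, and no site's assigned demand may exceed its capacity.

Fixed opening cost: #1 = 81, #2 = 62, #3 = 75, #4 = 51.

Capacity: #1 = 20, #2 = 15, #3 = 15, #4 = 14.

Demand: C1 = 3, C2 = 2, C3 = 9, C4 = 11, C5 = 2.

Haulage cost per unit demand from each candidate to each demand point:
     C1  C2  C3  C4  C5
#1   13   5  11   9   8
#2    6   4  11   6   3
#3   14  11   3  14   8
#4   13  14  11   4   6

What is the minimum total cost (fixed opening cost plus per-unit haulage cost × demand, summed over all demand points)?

273

Open {#3, #4}; cheapest assignment that respects the capacities:
  #3 (cap 15, load 14): C1, C2, C3 — cost 3×14 + 2×11 + 9×3 = 91
  #4 (cap 14, load 13): C4, C5 — cost 11×4 + 2×6 = 56
  Shipping 147, fixed 126 → total 273.
  Any other capacity-feasible assignment to {#3, #4} ships for at least 147.
Compare {#2, #3}: its best feasible assignment gives total 286.
Compare {#2, #3, #4}: its best feasible assignment gives total 291.
Every other set of open sites that can feasibly serve all demand totals ≥ 286 even under its best assignment. Minimum: 273.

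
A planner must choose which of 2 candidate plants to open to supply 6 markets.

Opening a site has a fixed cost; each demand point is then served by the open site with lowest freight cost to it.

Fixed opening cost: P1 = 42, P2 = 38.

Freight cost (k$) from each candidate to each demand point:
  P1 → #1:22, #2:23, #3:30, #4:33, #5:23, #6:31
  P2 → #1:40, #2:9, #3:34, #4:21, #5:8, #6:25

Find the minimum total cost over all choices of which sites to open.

175

Open {P2}: assign each demand point to its cheapest open site.
  #1→P2 40, #2→P2 9, #3→P2 34, #4→P2 21, #5→P2 8, #6→P2 25
  freight cost 137, fixed 38 → total 175.
Compare {P1, P2}: freight cost 115 + fixed 80 = 195.
Compare {P1}: freight cost 162 + fixed 42 = 204.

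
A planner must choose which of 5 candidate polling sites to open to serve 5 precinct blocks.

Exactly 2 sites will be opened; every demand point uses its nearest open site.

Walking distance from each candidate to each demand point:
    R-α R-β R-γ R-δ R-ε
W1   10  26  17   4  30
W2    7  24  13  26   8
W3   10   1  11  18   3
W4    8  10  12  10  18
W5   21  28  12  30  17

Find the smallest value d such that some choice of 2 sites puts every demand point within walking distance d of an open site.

11

Open {W1, W3}.
  Farthest demand point is R-γ at walking distance 11 (to W3); all others are ≤ 11.
With {W3, W4} the worst case is 11.
With {W2, W4} the worst case is 12.
No size-2 selection achieves below 11.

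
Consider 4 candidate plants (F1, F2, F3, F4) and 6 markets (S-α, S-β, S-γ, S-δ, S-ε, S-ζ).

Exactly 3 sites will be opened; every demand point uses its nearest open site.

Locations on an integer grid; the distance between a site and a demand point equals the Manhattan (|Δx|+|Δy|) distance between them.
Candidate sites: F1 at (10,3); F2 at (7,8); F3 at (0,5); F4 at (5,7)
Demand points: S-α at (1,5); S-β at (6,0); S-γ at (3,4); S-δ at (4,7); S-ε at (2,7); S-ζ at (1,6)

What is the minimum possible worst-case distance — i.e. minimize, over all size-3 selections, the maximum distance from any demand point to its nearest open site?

7

Open {F1, F2, F3}.
  Farthest demand point is S-β at distance 7 (to F1); all others are ≤ 7.
With {F1, F2, F4} the worst case is 7.
With {F1, F3, F4} the worst case is 7.
No size-3 selection achieves below 7.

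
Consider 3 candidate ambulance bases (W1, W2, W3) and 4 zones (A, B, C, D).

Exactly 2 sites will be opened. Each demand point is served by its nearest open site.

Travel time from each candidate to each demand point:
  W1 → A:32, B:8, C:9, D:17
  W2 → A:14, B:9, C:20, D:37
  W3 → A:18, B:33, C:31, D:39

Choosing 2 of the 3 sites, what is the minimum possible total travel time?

Open {W1, W2}.
  A→W2 14, B→W1 8, C→W1 9, D→W1 17  ⇒ total 48.
Compare {W1, W3}: total 52.
Compare {W2, W3}: total 80.

48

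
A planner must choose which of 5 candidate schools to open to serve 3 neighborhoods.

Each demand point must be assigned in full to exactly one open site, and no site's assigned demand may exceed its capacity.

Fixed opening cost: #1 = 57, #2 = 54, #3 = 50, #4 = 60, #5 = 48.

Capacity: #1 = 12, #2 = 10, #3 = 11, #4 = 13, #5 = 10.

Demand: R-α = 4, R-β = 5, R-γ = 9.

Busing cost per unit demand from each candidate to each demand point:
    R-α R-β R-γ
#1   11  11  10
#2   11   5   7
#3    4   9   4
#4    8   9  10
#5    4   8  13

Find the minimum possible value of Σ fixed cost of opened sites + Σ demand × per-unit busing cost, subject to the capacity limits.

Open {#3, #5}; cheapest assignment that respects the capacities:
  #3 (cap 11, load 9): R-γ — cost 9×4 = 36
  #5 (cap 10, load 9): R-α, R-β — cost 4×4 + 5×8 = 56
  Shipping 92, fixed 98 → total 190.
  Any other capacity-feasible assignment to {#3, #5} ships for at least 92.
Compare {#2, #3}: its best feasible assignment gives total 209.
Compare {#2, #5}: its best feasible assignment gives total 221.
Every other set of open sites that can feasibly serve all demand totals ≥ 209 even under its best assignment. Minimum: 190.

190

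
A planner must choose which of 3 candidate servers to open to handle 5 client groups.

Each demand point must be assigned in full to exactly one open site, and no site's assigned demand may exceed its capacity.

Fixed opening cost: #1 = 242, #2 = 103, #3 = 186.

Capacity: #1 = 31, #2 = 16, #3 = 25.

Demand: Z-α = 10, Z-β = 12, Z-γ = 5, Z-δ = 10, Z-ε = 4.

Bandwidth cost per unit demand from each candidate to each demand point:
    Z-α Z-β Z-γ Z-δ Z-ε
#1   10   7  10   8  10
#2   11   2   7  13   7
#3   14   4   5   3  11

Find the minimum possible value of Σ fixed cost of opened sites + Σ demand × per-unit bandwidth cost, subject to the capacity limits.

Open {#2, #3}; cheapest assignment that respects the capacities:
  #2 (cap 16, load 16): Z-β, Z-ε — cost 12×2 + 4×7 = 52
  #3 (cap 25, load 25): Z-α, Z-γ, Z-δ — cost 10×14 + 5×5 + 10×3 = 195
  Shipping 247, fixed 289 → total 536.
  Any other capacity-feasible assignment to {#2, #3} ships for at least 247.
Compare {#1, #2}: its best feasible assignment gives total 627.
Compare {#1, #3}: its best feasible assignment gives total 696.
Every other set of open sites that can feasibly serve all demand totals ≥ 627 even under its best assignment. Minimum: 536.

536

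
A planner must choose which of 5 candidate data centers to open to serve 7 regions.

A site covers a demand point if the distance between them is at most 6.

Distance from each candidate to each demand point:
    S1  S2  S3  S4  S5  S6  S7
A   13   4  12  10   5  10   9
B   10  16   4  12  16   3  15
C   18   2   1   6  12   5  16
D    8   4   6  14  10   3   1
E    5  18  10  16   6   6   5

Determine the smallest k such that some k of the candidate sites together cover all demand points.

Coverage sets (demand points within 6 of each site):
  A: {S2, S5}
  B: {S3, S6}
  C: {S2, S3, S4, S6}
  D: {S2, S3, S6, S7}
  E: {S1, S5, S6, S7}
No single site covers all 7 demand points.
But {C, E} covers everything, so the minimum is 2.

2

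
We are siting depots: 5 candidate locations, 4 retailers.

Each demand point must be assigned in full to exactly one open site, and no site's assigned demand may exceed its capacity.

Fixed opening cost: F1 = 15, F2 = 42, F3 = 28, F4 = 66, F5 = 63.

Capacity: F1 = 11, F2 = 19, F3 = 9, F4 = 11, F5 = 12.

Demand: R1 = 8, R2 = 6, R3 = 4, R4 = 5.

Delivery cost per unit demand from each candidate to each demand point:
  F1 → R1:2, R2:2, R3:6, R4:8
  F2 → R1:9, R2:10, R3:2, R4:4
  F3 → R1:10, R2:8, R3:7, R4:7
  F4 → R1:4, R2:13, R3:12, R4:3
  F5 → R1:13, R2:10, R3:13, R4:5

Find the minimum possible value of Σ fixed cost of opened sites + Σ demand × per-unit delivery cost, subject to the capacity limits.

161

Open {F1, F2}; cheapest assignment that respects the capacities:
  F1 (cap 11, load 8): R1 — cost 8×2 = 16
  F2 (cap 19, load 15): R2, R3, R4 — cost 6×10 + 4×2 + 5×4 = 88
  Shipping 104, fixed 57 → total 161.
  Any other capacity-feasible assignment to {F1, F2} ships for at least 104.
Compare {F1, F2, F3}: its best feasible assignment gives total 177.
Compare {F1, F2, F4}: its best feasible assignment gives total 195.
Every other set of open sites that can feasibly serve all demand totals ≥ 177 even under its best assignment. Minimum: 161.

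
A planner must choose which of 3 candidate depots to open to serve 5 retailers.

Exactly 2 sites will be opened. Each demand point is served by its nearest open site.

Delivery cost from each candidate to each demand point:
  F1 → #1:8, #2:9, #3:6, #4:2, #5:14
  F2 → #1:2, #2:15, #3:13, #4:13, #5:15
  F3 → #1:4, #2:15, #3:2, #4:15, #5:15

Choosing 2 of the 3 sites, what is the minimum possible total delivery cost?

Open {F1, F3}.
  #1→F3 4, #2→F1 9, #3→F3 2, #4→F1 2, #5→F1 14  ⇒ total 31.
Compare {F1, F2}: total 33.
Compare {F2, F3}: total 47.

31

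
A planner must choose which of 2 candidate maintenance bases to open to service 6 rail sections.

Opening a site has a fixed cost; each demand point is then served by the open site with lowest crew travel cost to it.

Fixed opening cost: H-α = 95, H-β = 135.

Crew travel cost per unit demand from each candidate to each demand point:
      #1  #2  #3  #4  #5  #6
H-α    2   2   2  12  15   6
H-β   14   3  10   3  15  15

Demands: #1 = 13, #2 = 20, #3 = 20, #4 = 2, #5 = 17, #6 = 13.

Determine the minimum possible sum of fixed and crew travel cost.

558

Open {H-α}: assign each demand point to its cheapest open site.
  #1→H-α 13×2=26, #2→H-α 20×2=40, #3→H-α 20×2=40, #4→H-α 2×12=24, #5→H-α 17×15=255, #6→H-α 13×6=78
  crew travel cost 463, fixed 95 → total 558.
Compare {H-α, H-β}: crew travel cost 445 + fixed 230 = 675.
Compare {H-β}: crew travel cost 898 + fixed 135 = 1033.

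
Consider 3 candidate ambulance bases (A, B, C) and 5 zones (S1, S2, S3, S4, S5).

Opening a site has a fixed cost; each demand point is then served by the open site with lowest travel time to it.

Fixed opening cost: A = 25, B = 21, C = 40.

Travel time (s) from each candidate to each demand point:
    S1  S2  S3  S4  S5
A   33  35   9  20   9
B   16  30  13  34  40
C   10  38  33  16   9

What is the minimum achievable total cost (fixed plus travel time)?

130

Open {A, B}: assign each demand point to its cheapest open site.
  S1→B 16, S2→B 30, S3→A 9, S4→A 20, S5→A 9
  travel time 84, fixed 46 → total 130.
Compare {A}: travel time 106 + fixed 25 = 131.
Compare {B, C}: travel time 78 + fixed 61 = 139.
Compare {A, C}: travel time 79 + fixed 65 = 144.
All other subsets cost ≥ 131. Minimum total cost: 130.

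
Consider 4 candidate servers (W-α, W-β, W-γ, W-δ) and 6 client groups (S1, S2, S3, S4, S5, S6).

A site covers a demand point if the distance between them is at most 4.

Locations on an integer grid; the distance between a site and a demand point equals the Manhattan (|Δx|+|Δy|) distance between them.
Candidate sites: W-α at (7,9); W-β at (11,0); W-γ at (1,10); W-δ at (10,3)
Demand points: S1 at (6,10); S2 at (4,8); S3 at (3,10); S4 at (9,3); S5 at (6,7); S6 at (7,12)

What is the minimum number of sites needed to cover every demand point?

Coverage sets (demand points within 4 of each site):
  W-α: {S1, S2, S5, S6}
  W-β: {}
  W-γ: {S3}
  W-δ: {S4}
No 2 sites suffice: every size-2 union leaves at least one demand point uncovered.
But {W-α, W-γ, W-δ} covers everything, so the minimum is 3.

3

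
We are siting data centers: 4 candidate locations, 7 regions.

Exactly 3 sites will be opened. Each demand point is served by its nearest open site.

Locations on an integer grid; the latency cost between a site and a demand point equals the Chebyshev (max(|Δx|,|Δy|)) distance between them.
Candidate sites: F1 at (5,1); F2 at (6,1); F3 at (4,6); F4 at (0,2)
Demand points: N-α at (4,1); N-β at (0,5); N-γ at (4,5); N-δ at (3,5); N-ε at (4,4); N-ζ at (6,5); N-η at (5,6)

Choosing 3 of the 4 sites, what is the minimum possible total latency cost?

Open {F1, F3, F4}.
  N-α→F1 1, N-β→F4 3, N-γ→F3 1, N-δ→F3 1, N-ε→F3 2, N-ζ→F3 2, N-η→F3 1  ⇒ total 11.
Compare {F1, F2, F3}: total 12.
Compare {F2, F3, F4}: total 12.
No size-3 selection does better; minimum is 11.

11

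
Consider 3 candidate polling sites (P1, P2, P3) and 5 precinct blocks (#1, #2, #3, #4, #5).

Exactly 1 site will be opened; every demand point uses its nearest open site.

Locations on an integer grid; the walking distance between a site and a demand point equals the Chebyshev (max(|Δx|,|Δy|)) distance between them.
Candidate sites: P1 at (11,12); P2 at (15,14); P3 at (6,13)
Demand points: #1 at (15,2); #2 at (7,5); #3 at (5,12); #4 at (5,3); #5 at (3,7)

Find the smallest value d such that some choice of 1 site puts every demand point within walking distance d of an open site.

10

Open {P1}.
  Farthest demand point is #1 at walking distance 10 (to P1); all others are ≤ 10.
With {P3} the worst case is 11.
With {P2} the worst case is 12.
No size-1 selection achieves below 10.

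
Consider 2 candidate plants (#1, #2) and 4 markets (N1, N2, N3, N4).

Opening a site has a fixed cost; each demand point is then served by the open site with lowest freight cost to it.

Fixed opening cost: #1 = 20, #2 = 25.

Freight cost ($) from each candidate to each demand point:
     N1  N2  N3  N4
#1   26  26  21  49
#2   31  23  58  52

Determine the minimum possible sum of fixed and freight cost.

142

Open {#1}: assign each demand point to its cheapest open site.
  N1→#1 26, N2→#1 26, N3→#1 21, N4→#1 49
  freight cost 122, fixed 20 → total 142.
Compare {#1, #2}: freight cost 119 + fixed 45 = 164.
Compare {#2}: freight cost 164 + fixed 25 = 189.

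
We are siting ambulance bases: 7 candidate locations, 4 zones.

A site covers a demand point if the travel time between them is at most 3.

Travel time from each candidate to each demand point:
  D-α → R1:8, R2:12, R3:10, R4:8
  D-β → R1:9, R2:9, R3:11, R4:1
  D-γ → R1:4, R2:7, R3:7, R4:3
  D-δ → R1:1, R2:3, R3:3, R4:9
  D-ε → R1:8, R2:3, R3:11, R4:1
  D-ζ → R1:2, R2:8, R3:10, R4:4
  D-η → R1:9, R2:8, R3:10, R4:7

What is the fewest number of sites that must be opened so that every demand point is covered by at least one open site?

Coverage sets (demand points within 3 of each site):
  D-α: {}
  D-β: {R4}
  D-γ: {R4}
  D-δ: {R1, R2, R3}
  D-ε: {R2, R4}
  D-ζ: {R1}
  D-η: {}
No single site covers all 4 demand points.
But {D-β, D-δ} covers everything, so the minimum is 2.

2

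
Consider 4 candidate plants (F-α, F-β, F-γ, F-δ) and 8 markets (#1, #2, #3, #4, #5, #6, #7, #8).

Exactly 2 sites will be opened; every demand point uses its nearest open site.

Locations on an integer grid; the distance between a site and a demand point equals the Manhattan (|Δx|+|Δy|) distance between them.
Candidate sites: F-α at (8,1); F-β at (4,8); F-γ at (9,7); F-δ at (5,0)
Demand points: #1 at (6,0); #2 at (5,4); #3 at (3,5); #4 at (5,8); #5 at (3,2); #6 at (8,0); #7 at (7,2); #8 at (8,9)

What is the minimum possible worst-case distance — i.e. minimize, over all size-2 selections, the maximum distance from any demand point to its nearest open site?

Open {F-β, F-δ}.
  Farthest demand point is #8 at distance 5 (to F-β); all others are ≤ 5.
With {F-α, F-β} the worst case is 6.
With {F-γ, F-δ} the worst case is 7.
No size-2 selection achieves below 5.

5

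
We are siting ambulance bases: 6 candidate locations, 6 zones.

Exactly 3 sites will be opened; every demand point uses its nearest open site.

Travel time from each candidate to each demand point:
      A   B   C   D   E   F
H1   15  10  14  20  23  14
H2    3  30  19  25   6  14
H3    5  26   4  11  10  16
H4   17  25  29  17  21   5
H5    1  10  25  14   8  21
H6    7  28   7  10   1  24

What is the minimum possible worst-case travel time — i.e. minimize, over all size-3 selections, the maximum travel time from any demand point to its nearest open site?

10

Open {H1, H4, H6}.
  Farthest demand point is B at travel time 10 (to H1); all others are ≤ 10.
With {H4, H5, H6} the worst case is 10.
With {H1, H3, H4} the worst case is 11.
No size-3 selection achieves below 10.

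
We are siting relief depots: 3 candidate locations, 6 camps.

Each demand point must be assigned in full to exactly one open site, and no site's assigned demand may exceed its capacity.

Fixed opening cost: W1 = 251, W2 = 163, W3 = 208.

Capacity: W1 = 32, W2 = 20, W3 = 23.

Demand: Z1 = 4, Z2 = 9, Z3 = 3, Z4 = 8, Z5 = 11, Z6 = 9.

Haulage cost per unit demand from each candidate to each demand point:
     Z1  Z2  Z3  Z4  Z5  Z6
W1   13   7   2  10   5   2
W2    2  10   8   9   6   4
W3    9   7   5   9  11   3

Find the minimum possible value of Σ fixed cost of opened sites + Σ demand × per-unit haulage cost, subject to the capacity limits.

636

Open {W1, W2}; cheapest assignment that respects the capacities:
  W1 (cap 32, load 32): Z2, Z3, Z5, Z6 — cost 9×7 + 3×2 + 11×5 + 9×2 = 142
  W2 (cap 20, load 12): Z1, Z4 — cost 4×2 + 8×9 = 80
  Shipping 222, fixed 414 → total 636.
  Any other capacity-feasible assignment to {W1, W2} ships for at least 222.
Compare {W1, W3}: its best feasible assignment gives total 709.
Compare {W1, W2, W3}: its best feasible assignment gives total 844.
Every other set of open sites that can feasibly serve all demand totals ≥ 709 even under its best assignment. Minimum: 636.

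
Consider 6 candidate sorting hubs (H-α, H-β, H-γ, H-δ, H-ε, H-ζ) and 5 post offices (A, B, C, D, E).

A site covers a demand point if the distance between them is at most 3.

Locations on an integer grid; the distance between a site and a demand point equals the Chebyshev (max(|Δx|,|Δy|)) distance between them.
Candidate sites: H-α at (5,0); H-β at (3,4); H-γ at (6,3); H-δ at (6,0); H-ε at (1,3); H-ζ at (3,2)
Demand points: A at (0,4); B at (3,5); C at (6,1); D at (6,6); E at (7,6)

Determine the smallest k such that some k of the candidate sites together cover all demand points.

Coverage sets (demand points within 3 of each site):
  H-α: {C}
  H-β: {A, B, C, D}
  H-γ: {B, C, D, E}
  H-δ: {C}
  H-ε: {A, B}
  H-ζ: {A, B, C}
No single site covers all 5 demand points.
But {H-β, H-γ} covers everything, so the minimum is 2.

2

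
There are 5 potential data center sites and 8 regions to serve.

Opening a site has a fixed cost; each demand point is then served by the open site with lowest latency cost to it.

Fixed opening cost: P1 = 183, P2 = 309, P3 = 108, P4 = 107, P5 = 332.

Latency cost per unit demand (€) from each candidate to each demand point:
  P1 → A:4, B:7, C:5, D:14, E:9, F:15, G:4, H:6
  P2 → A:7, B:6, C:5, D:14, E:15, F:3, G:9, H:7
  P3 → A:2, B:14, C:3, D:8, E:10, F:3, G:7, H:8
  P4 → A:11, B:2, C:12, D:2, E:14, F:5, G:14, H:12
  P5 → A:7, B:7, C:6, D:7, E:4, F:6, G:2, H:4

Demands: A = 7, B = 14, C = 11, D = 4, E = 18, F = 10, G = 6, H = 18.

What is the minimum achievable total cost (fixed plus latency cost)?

Open {P3, P4}: assign each demand point to its cheapest open site.
  A→P3 7×2=14, B→P4 14×2=28, C→P3 11×3=33, D→P4 4×2=8, E→P3 18×10=180, F→P3 10×3=30, G→P3 6×7=42, H→P3 18×8=144
  latency cost 479, fixed 215 → total 694.
Compare {P1, P4}: latency cost 463 + fixed 290 = 753.
Compare {P3}: latency cost 671 + fixed 108 = 779.
Compare {P5}: latency cost 457 + fixed 332 = 789.
All other subsets cost ≥ 753. Minimum total cost: 694.

694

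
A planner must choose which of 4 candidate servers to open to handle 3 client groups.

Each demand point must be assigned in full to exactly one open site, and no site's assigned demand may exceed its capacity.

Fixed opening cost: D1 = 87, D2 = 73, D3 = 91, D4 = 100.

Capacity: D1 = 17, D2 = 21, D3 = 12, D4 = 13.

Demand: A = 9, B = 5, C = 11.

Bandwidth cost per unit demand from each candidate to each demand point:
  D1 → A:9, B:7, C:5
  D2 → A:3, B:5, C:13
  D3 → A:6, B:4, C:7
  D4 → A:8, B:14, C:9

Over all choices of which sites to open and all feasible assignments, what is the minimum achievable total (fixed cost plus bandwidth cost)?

267

Open {D1, D2}; cheapest assignment that respects the capacities:
  D1 (cap 17, load 11): C — cost 11×5 = 55
  D2 (cap 21, load 14): A, B — cost 9×3 + 5×5 = 52
  Shipping 107, fixed 160 → total 267.
  Any other capacity-feasible assignment to {D1, D2} ships for at least 107.
Compare {D2, D3}: its best feasible assignment gives total 293.
Compare {D1, D3}: its best feasible assignment gives total 322.
Every other set of open sites that can feasibly serve all demand totals ≥ 293 even under its best assignment. Minimum: 267.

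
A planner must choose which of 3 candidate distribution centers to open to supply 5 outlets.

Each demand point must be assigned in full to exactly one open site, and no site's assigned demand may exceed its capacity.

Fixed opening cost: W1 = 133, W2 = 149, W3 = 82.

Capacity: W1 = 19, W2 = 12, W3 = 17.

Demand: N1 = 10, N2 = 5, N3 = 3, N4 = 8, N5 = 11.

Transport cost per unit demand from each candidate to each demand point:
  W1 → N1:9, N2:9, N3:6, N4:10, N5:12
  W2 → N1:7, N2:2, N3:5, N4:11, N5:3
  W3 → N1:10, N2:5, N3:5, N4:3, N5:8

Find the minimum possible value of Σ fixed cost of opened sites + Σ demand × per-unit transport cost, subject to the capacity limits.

551

Open {W1, W2, W3}; cheapest assignment that respects the capacities:
  W1 (cap 19, load 10): N1 — cost 10×9 = 90
  W2 (cap 12, load 11): N5 — cost 11×3 = 33
  W3 (cap 17, load 16): N2, N3, N4 — cost 5×5 + 3×5 + 8×3 = 64
  Shipping 187, fixed 364 → total 551.
  Any other capacity-feasible assignment to {W1, W2, W3} ships for at least 187.
Total demand is 37 and no other set of sites has combined capacity ≥ 37, so {W1, W2, W3} is the only feasible choice of open sites. Minimum: 551.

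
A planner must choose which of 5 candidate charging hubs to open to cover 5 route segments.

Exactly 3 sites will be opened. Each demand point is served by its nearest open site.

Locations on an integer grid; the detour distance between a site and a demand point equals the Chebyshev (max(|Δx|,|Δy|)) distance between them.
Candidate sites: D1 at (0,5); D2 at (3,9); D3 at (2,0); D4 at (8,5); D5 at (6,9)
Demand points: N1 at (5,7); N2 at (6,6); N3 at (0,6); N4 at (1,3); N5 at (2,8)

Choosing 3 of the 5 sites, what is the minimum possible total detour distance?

8

Open {D1, D2, D4}.
  N1→D2 2, N2→D4 2, N3→D1 1, N4→D1 2, N5→D2 1  ⇒ total 8.
Compare {D1, D2, D3}: total 9.
Compare {D1, D2, D5}: total 9.
No size-3 selection does better; minimum is 8.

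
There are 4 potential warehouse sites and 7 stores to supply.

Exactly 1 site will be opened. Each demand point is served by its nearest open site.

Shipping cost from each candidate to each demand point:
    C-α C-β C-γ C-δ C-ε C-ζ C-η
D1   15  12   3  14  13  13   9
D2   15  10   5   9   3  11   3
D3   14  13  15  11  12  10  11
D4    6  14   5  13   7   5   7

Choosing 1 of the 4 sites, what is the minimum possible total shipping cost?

Open {D2}.
  C-α→D2 15, C-β→D2 10, C-γ→D2 5, C-δ→D2 9, C-ε→D2 3, C-ζ→D2 11, C-η→D2 3  ⇒ total 56.
Compare {D4}: total 57.
Compare {D1}: total 79.
No size-1 selection does better; minimum is 56.

56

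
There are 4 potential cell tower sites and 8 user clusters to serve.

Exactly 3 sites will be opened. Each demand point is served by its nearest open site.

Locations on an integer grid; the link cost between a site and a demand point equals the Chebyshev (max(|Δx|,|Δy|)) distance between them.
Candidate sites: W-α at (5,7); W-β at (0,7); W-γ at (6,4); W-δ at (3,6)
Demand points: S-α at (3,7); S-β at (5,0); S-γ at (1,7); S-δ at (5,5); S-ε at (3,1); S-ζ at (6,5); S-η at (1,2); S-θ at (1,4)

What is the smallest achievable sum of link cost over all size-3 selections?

Open {W-β, W-γ, W-δ}.
  S-α→W-δ 1, S-β→W-γ 4, S-γ→W-β 1, S-δ→W-γ 1, S-ε→W-γ 3, S-ζ→W-γ 1, S-η→W-δ 4, S-θ→W-δ 2  ⇒ total 17.
Compare {W-α, W-γ, W-δ}: total 18.
Compare {W-α, W-β, W-γ}: total 20.
No size-3 selection does better; minimum is 17.

17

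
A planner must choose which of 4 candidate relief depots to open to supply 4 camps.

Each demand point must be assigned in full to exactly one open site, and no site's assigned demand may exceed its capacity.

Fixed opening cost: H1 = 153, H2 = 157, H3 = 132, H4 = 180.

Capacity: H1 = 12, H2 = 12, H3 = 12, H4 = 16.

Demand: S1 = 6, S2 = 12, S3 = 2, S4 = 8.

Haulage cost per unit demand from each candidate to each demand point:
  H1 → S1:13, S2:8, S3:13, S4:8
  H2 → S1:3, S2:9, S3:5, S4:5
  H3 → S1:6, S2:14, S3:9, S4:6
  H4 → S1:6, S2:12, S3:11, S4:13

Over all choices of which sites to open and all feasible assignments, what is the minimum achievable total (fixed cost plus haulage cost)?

591

Open {H1, H4}; cheapest assignment that respects the capacities:
  H1 (cap 12, load 12): S2 — cost 12×8 = 96
  H4 (cap 16, load 16): S1, S3, S4 — cost 6×6 + 2×11 + 8×13 = 162
  Shipping 258, fixed 333 → total 591.
  Any other capacity-feasible assignment to {H1, H4} ships for at least 258.
Compare {H2, H4}: its best feasible assignment gives total 607.
Compare {H1, H2, H3}: its best feasible assignment gives total 614.
Every other set of open sites that can feasibly serve all demand totals ≥ 607 even under its best assignment. Minimum: 591.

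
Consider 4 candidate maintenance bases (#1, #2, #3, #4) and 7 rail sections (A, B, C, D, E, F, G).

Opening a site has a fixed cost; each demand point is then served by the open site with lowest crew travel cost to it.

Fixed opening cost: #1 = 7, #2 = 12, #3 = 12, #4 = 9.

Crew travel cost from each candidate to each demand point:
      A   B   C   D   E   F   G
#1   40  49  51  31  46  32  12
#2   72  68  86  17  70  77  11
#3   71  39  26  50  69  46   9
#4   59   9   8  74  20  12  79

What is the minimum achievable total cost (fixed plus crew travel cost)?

145

Open {#1, #2, #4}: assign each demand point to its cheapest open site.
  A→#1 40, B→#4 9, C→#4 8, D→#2 17, E→#4 20, F→#4 12, G→#2 11
  crew travel cost 117, fixed 28 → total 145.
Compare {#1, #4}: crew travel cost 132 + fixed 16 = 148.
Compare {#1, #2, #3, #4}: crew travel cost 115 + fixed 40 = 155.
Compare {#2, #4}: crew travel cost 136 + fixed 21 = 157.
All other subsets cost ≥ 148. Minimum total cost: 145.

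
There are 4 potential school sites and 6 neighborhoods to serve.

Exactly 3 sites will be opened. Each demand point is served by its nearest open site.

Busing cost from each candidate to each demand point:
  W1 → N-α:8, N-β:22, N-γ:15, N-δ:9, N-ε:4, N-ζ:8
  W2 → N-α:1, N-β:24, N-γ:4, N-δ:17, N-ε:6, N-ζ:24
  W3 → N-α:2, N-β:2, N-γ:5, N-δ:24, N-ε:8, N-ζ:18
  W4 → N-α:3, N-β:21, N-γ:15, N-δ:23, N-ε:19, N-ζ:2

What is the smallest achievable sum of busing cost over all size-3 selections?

Open {W1, W3, W4}.
  N-α→W3 2, N-β→W3 2, N-γ→W3 5, N-δ→W1 9, N-ε→W1 4, N-ζ→W4 2  ⇒ total 24.
Compare {W1, W2, W3}: total 28.
Compare {W2, W3, W4}: total 32.
No size-3 selection does better; minimum is 24.

24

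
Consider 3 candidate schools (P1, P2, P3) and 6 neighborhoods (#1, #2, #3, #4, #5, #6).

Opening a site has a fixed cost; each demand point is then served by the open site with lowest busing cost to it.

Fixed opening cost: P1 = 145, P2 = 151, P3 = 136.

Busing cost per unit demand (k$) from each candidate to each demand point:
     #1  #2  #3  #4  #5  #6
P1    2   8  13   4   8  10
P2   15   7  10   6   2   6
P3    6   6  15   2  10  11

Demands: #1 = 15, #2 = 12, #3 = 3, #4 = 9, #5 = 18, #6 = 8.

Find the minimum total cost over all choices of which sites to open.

560

Open {P1, P2}: assign each demand point to its cheapest open site.
  #1→P1 15×2=30, #2→P2 12×7=84, #3→P2 3×10=30, #4→P1 9×4=36, #5→P2 18×2=36, #6→P2 8×6=48
  busing cost 264, fixed 296 → total 560.
Compare {P1}: busing cost 425 + fixed 145 = 570.
Compare {P2, P3}: busing cost 294 + fixed 287 = 581.
Compare {P2}: busing cost 477 + fixed 151 = 628.
All other subsets cost ≥ 570. Minimum total cost: 560.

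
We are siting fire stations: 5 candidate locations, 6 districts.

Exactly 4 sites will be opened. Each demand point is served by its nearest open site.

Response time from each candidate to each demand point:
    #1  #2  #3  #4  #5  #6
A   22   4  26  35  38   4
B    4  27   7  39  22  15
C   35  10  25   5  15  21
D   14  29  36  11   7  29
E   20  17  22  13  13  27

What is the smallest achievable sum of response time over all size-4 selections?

Open {A, B, C, D}.
  #1→B 4, #2→A 4, #3→B 7, #4→C 5, #5→D 7, #6→A 4  ⇒ total 31.
Compare {A, B, C, E}: total 37.
Compare {A, B, D, E}: total 37.
No size-4 selection does better; minimum is 31.

31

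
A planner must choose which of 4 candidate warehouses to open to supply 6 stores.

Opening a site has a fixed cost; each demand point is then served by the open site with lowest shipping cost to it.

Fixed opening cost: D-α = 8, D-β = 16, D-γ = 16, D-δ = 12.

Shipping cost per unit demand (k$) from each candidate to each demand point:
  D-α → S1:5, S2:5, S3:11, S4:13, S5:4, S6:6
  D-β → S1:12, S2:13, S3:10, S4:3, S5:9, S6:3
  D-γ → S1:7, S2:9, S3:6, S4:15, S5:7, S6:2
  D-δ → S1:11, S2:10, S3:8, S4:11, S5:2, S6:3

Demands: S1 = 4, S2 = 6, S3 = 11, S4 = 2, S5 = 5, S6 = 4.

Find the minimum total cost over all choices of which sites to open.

190

Open {D-α, D-β, D-γ}: assign each demand point to its cheapest open site.
  S1→D-α 4×5=20, S2→D-α 6×5=30, S3→D-γ 11×6=66, S4→D-β 2×3=6, S5→D-α 5×4=20, S6→D-γ 4×2=8
  shipping cost 150, fixed 40 → total 190.
Compare {D-α, D-γ, D-δ}: shipping cost 156 + fixed 36 = 192.
Compare {D-α, D-β, D-γ, D-δ}: shipping cost 140 + fixed 52 = 192.
Compare {D-α, D-γ}: shipping cost 170 + fixed 24 = 194.
All other subsets cost ≥ 192. Minimum total cost: 190.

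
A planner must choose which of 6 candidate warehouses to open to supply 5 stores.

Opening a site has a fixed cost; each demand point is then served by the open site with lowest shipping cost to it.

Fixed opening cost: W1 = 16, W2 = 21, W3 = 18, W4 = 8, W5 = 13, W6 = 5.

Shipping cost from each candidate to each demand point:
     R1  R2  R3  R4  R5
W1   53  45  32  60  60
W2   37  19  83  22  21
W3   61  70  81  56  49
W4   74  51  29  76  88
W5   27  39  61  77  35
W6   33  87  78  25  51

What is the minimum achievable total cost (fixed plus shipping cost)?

157

Open {W2, W4}: assign each demand point to its cheapest open site.
  R1→W2 37, R2→W2 19, R3→W4 29, R4→W2 22, R5→W2 21
  shipping cost 128, fixed 29 → total 157.
Compare {W2, W4, W6}: shipping cost 124 + fixed 34 = 158.
Compare {W2, W4, W5}: shipping cost 118 + fixed 42 = 160.
Compare {W2, W4, W5, W6}: shipping cost 118 + fixed 47 = 165.
All other subsets cost ≥ 158. Minimum total cost: 157.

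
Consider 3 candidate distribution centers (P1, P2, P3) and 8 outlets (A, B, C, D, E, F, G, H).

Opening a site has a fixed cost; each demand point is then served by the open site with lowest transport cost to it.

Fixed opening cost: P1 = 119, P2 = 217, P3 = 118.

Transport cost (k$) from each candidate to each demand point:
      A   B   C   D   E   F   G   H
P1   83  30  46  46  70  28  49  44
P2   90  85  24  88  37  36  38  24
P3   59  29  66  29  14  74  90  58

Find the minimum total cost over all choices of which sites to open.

515

Open {P1}: assign each demand point to its cheapest open site.
  A→P1 83, B→P1 30, C→P1 46, D→P1 46, E→P1 70, F→P1 28, G→P1 49, H→P1 44
  transport cost 396, fixed 119 → total 515.
Compare {P1, P3}: transport cost 298 + fixed 237 = 535.
Compare {P3}: transport cost 419 + fixed 118 = 537.
Compare {P2, P3}: transport cost 253 + fixed 335 = 588.
All other subsets cost ≥ 535. Minimum total cost: 515.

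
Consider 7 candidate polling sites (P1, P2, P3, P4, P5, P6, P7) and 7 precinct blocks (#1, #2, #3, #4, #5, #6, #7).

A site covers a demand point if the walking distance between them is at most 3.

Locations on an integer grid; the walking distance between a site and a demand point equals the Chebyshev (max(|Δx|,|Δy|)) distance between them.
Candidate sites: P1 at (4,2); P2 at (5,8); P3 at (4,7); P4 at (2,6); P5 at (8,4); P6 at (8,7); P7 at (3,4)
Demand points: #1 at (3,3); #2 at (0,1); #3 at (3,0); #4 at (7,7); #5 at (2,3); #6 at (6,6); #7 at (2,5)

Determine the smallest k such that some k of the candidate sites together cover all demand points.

Coverage sets (demand points within 3 of each site):
  P1: {#1, #3, #5, #7}
  P2: {#4, #6, #7}
  P3: {#4, #6, #7}
  P4: {#1, #5, #7}
  P5: {#4, #6}
  P6: {#4, #6}
  P7: {#1, #2, #5, #6, #7}
No 2 sites suffice: every size-2 union leaves at least one demand point uncovered.
But {P1, P2, P7} covers everything, so the minimum is 3.

3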